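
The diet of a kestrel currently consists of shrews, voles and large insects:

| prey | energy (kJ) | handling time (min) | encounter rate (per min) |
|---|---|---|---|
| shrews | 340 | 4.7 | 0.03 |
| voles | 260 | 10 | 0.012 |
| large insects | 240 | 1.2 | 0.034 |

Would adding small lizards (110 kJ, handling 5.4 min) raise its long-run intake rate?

Yes

Intake rate on the current diet: R = (0.03×340 + 0.012×260 + 0.034×240) / (1 + 0.03×4.7 + 0.012×10 + 0.034×1.2) = 21.48/1.302 = 16.5 kJ/min.
Profitability of small lizards: 110/5.4 = 20.37 kJ/min.
20.37 > 16.5, so adding small lizards raises the average — include it.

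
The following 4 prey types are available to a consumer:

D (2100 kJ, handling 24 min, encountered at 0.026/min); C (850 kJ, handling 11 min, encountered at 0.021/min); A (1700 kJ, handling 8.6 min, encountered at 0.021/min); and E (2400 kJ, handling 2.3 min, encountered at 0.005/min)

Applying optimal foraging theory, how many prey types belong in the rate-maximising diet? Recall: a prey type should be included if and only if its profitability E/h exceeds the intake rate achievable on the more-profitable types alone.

4

E/h in descending order: E 1.04e+03, A 198, D 87.5, C 77.3 kJ/min. The optimal diet is the largest prefix of this list for which every included type satisfies E_i/h_i > R on the types above it.
Rate on top 1: 11.86. A: 198 > 11.86 → include.
Rate on top 2: 40.01. D: 87.5 > 40.01 → include.
Rate on top 3: 56.33. C: 77.3 > 56.33 → include.
Optimal diet: E, A, D, C — 4 of 4 types.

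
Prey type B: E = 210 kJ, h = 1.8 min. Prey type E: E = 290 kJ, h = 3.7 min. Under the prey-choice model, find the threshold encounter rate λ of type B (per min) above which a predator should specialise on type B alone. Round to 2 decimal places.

1.14 per min

The zero-one rule: include type E iff E₂/h₂ > λE₁/(1+λh₁). Equality gives the switch point.
λE₁h₂ = E₂ + λE₂h₁ ⇒ λ = E₂/(E₁h₂ − E₂h₁) = 290/(777 − 522) = 1.137 per min.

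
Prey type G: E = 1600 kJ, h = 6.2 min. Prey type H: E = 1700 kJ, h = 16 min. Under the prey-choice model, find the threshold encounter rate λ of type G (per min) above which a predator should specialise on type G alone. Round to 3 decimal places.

The zero-one rule: include type H iff E₂/h₂ > λE₁/(1+λh₁). Equality gives the switch point.
λE₁h₂ = E₂ + λE₂h₁ ⇒ λ = E₂/(E₁h₂ − E₂h₁) = 1700/(2.56e+04 − 1.054e+04) = 0.1129 per min.

0.113 per min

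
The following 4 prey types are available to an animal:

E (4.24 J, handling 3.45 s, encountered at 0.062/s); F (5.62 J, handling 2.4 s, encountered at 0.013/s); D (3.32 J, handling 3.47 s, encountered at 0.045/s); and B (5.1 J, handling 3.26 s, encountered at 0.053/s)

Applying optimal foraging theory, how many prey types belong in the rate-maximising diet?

4

E/h in descending order: F 2.34, B 1.56, E 1.23, D 0.957 J/s. The optimal diet is the largest prefix of this list for which every included type satisfies E_i/h_i > R on the types above it.
Rate on top 1: 0.07085. B: 1.56 > 0.07085 → include.
Rate on top 2: 0.2852. E: 1.23 > 0.2852 → include.
Rate on top 3: 0.4276. D: 0.957 > 0.4276 → include.
Optimal diet: F, B, E, D — 4 of 4 types.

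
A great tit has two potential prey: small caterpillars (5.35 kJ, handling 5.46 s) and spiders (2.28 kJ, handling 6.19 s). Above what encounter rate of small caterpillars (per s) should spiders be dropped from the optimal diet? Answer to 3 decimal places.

At the threshold, the rate on small caterpillars alone equals the profitability of spiders: λ·5.35/(1 + λ·5.46) = 2.28/6.19 = 0.3683.
Rearranging, λ(5.35 − 0.3683×5.46) = 0.3683, so λ = 0.3683/3.339 = 0.1103 per s.

0.110 per s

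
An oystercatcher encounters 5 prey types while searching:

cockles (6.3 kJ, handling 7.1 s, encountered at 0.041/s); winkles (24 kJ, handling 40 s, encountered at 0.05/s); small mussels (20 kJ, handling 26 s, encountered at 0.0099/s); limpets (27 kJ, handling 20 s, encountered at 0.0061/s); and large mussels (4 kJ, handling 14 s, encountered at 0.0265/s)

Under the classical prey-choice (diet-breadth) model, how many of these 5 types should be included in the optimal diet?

4

Profitabilities (E/h, kJ/s): limpets 1.35, cockles 0.887, small mussels 0.769, winkles 0.6, large mussels 0.286. Add prey in this order while the next type's profitability exceeds the intake rate on those already taken.
Rate on top 1: 0.1468. cockles: 0.887 > 0.1468 → include.
Rate on top 2: 0.2993. small mussels: 0.769 > 0.2993 → include.
Rate on top 3: 0.3717. winkles: 0.6 > 0.3717 → include.
Rate on top 4: 0.4961. large mussels: 0.286 < 0.4961 → exclude; stop.
Optimal diet: limpets, cockles, small mussels, winkles — 4 of 5 types.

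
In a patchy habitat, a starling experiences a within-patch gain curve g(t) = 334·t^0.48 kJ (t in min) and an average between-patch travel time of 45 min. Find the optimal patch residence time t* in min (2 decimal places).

41.54 min

By the marginal value theorem, leave when the instantaneous gain rate g'(t) equals the habitat-wide average g(t)/(T + t).
g'(t) = 0.48·334·t^-0.52. Setting 0.48·334·t^-0.52 = 334·t^0.48/(45+t) gives 0.48(45+t) = t, so 0.52·t = 0.48×45.
t* = 0.48×45/0.52 = 41.54 min.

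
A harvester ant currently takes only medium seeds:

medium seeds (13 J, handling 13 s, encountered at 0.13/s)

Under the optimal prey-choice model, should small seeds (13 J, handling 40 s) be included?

Intake rate on the current diet: R = (0.13×13) / (1 + 0.13×13) = 1.69/2.69 = 0.6283 J/s.
small seeds: E/h = 13/40 = 0.325 J/s.
Since 0.325 < R, time spent handling small seeds is better spent searching.

No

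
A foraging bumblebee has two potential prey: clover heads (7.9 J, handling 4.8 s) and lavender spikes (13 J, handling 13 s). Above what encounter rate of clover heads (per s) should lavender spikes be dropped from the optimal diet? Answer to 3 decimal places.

Drop lavender spikes once their profitability E₂/h₂ falls below the rate achievable on clover heads alone: E₂/h₂ = λE₁/(1 + λh₁).
Solve for λ: λE₁h₂ = E₂(1 + λh₁) → λ(E₁h₂ − E₂h₁) = E₂ → λ = E₂/(E₁h₂ − E₂h₁).
λ = 13/(7.9×13 − 13×4.8) = 13/40.3 = 0.3226 per s.

0.323 per s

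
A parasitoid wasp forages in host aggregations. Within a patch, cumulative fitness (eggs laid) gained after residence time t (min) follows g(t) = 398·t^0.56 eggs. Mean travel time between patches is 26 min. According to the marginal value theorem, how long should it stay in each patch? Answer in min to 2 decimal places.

33.09 min

By the marginal value theorem, leave when the instantaneous gain rate g'(t) equals the habitat-wide average g(t)/(T + t).
g'(t) = 0.56·398·t^-0.44. Setting 0.56·398·t^-0.44 = 398·t^0.56/(26+t) gives 0.56(26+t) = t, so 0.44·t = 0.56×26.
t* = 0.56×26/0.44 = 33.09 min.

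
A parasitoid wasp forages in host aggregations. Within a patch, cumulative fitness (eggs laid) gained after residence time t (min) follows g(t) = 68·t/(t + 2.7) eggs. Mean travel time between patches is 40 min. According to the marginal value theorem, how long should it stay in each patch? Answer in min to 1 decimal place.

By the marginal value theorem, leave when the instantaneous gain rate g'(t) equals the habitat-wide average g(t)/(T + t).
g'(t) = 68·2.7/(t + 2.7)². Setting 68·2.7/(t+2.7)² = 68t/[(t+2.7)(40+t)] gives 2.7(40+t) = t(t+2.7), so t² = 2.7×40 = 108.
t* = √108 = 10.39 min.

10.4 min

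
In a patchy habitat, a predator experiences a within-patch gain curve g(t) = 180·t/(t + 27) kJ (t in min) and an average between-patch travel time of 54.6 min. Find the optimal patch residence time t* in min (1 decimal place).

38.4 min

By the marginal value theorem, leave when the instantaneous gain rate g'(t) equals the habitat-wide average g(t)/(T + t).
g'(t) = 180·27/(t + 27)². Setting 180·27/(t+27)² = 180t/[(t+27)(54.6+t)] gives 27(54.6+t) = t(t+27), so t² = 27×54.6 = 1474.
t* = √1474 = 38.4 min.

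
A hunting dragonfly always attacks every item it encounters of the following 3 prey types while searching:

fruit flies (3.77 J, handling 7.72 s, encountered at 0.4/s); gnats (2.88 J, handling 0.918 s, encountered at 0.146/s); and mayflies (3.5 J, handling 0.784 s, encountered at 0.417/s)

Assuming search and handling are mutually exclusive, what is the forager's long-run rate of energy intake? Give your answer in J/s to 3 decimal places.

Energy encountered per unit search time: 0.4×3.77 + 0.146×2.88 + 0.417×3.5 = 3.388 J/s.
Handling time per unit search time: 0.4×7.72 + 0.146×0.918 + 0.417×0.784 = 3.549.
Rate = 3.388/(1 + 3.549) = 0.7448 J/s.

0.745 J/s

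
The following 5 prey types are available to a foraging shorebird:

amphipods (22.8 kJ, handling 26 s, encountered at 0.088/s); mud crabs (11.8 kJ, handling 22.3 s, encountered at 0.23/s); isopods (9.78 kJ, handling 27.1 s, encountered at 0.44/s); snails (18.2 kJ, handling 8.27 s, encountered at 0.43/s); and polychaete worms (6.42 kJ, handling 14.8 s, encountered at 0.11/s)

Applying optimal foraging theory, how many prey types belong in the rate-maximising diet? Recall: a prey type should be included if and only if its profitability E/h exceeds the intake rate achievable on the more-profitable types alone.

Rank by E/h (kJ/s): snails 2.2, amphipods 0.877, mud crabs 0.529, polychaete worms 0.434, isopods 0.361. Include each in turn until the next type's E/h falls below the running intake rate.
Rate on top 1: 1.718. amphipods: 0.877 < 1.718 → exclude; stop.
Optimal diet: snails — 1 of 5 types.

1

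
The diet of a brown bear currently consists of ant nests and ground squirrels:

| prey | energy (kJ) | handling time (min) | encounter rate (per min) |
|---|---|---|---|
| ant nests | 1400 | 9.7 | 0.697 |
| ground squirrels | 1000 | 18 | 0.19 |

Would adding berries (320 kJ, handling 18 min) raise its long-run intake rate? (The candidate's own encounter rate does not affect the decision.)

On ant nests and ground squirrels alone, R = ΣλE/(1+Σλh) = 1166/11.18 = 104.3 kJ/min.
Profitability of berries: 320/18 = 17.78 kJ/min.
Since 17.78 < R, time spent handling berries is better spent searching.

No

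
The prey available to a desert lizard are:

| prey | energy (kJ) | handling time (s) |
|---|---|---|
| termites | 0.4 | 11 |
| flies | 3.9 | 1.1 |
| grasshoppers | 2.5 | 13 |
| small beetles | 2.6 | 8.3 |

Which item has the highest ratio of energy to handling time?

In descending order of E/h:
flies: 3.9/1.1 = 3.55 kJ/s
small beetles: 2.6/8.3 = 0.313 kJ/s
grasshoppers: 2.5/13 = 0.192 kJ/s
termites: 0.4/11 = 0.0364 kJ/s

flies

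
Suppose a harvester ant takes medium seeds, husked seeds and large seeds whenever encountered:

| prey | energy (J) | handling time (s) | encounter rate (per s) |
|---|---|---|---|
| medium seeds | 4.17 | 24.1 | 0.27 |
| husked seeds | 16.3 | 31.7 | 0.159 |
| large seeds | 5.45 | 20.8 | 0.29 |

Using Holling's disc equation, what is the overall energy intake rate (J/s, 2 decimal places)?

0.29 J/s

R = Σλ_iE_i / (1 + Σλ_ih_i)
Numerator: 0.27×4.17 + 0.159×16.3 + 0.29×5.45 = 5.298
Denominator: 1 + 0.27×24.1 + 0.159×31.7 + 0.29×20.8 = 18.58
R = 5.298/18.58 = 0.2852 J/s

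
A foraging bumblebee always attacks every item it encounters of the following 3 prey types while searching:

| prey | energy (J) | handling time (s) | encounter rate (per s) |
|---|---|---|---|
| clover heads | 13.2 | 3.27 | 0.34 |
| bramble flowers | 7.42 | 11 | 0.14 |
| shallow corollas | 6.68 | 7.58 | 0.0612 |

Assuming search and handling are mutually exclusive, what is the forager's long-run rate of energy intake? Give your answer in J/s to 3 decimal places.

Energy encountered per unit search time: 0.34×13.2 + 0.14×7.42 + 0.0612×6.68 = 5.936 J/s.
Handling time per unit search time: 0.34×3.27 + 0.14×11 + 0.0612×7.58 = 3.116.
Rate = 5.936/(1 + 3.116) = 1.442 J/s.

1.442 J/s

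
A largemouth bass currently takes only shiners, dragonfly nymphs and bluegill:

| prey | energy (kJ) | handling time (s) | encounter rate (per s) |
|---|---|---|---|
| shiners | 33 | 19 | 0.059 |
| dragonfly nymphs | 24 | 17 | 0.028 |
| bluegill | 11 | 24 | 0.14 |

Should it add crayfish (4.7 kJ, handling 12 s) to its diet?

Intake rate on the current diet: R = (0.059×33 + 0.028×24 + 0.14×11) / (1 + 0.059×19 + 0.028×17 + 0.14×24) = 4.159/5.957 = 0.6982 kJ/s.
crayfish: E/h = 4.7/12 = 0.3917 kJ/s.
Since 0.3917 < R, time spent handling crayfish is better spent searching.

No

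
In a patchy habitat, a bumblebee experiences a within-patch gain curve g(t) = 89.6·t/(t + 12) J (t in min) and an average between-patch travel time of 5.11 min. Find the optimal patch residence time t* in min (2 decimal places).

Maximise g(t)/(T+t): set derivative to zero → g'(t)(T+t) = g(t).
g'(t) = 89.6·12/(t + 12)². Setting 89.6·12/(t+12)² = 89.6t/[(t+12)(5.11+t)] gives 12(5.11+t) = t(t+12), so t² = 12×5.11 = 61.32.
t* = √61.32 = 7.831 min.

7.83 min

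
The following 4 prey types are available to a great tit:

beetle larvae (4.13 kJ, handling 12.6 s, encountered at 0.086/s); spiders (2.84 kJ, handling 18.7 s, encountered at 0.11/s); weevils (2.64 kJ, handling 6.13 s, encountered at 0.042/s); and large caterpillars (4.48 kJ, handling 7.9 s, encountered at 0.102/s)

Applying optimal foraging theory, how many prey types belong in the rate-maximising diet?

3

Rank by E/h (kJ/s): large caterpillars 0.567, weevils 0.431, beetle larvae 0.328, spiders 0.152. Include each in turn until the next type's E/h falls below the running intake rate.
Rate on top 1: 0.2531. weevils: 0.431 > 0.2531 → include.
Rate on top 2: 0.2752. beetle larvae: 0.328 > 0.2752 → include.
Rate on top 3: 0.2933. spiders: 0.152 < 0.2933 → exclude; stop.
Optimal diet: large caterpillars, weevils, beetle larvae — 3 of 4 types.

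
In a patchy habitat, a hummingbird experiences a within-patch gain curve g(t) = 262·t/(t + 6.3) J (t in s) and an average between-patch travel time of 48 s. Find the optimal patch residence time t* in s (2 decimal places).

17.39 s

Maximise g(t)/(T+t): set derivative to zero → g'(t)(T+t) = g(t).
g'(t) = 262·6.3/(t + 6.3)². Setting 262·6.3/(t+6.3)² = 262t/[(t+6.3)(48+t)] gives 6.3(48+t) = t(t+6.3), so t² = 6.3×48 = 302.4.
t* = √302.4 = 17.39 s.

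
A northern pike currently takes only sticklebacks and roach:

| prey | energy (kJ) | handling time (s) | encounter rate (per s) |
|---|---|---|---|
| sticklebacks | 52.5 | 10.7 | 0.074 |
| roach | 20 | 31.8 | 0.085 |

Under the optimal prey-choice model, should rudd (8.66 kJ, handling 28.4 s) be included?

No

Current rate: (0.074×52.5 + 0.085×20)/(1 + 0.074×10.7 + 0.085×31.8) = 1.243 kJ/s.
Profitability of rudd: 8.66/28.4 = 0.3049 kJ/s.
Since 0.3049 < R, time spent handling rudd is better spent searching.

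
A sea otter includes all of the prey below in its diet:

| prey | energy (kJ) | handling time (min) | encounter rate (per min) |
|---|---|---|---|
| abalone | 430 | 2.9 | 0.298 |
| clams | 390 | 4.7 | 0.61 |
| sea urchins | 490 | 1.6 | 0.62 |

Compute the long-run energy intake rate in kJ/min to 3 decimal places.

117.039 kJ/min

R = Σλ_iE_i / (1 + Σλ_ih_i)
Numerator: 0.298×430 + 0.61×390 + 0.62×490 = 669.8
Denominator: 1 + 0.298×2.9 + 0.61×4.7 + 0.62×1.6 = 5.723
R = 669.8/5.723 = 117 kJ/min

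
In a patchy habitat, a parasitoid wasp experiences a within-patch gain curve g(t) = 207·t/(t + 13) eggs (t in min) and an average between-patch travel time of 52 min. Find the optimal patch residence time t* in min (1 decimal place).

Optimal t* satisfies g'(t*) = g(t*)/(T + t*).
g'(t) = 207·13/(t + 13)². Setting 207·13/(t+13)² = 207t/[(t+13)(52+t)] gives 13(52+t) = t(t+13), so t² = 13×52 = 676.
t* = √676 = 26 min.

26.0 min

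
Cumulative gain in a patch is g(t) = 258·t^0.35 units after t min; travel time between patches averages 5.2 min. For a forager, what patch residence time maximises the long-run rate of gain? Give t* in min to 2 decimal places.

2.80 min

Optimal t* satisfies g'(t*) = g(t*)/(T + t*).
g'(t) = 0.35·258·t^-0.65. Setting 0.35·258·t^-0.65 = 258·t^0.35/(5.2+t) gives 0.35(5.2+t) = t, so 0.65·t = 0.35×5.2.
t* = 0.35×5.2/0.65 = 2.8 min.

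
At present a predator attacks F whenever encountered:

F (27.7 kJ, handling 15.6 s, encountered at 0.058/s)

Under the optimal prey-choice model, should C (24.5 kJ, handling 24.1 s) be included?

Yes

Current rate: (0.058×27.7)/(1 + 0.058×15.6) = 0.8434 kJ/s.
C: E/h = 24.5/24.1 = 1.017 kJ/s.
1.017 > 0.8434, so adding C raises the average — include it.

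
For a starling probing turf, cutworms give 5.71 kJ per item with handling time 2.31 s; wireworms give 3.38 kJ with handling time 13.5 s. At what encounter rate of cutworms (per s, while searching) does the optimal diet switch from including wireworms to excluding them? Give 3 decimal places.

At the threshold, the rate on cutworms alone equals the profitability of wireworms: λ·5.71/(1 + λ·2.31) = 3.38/13.5 = 0.2504.
Rearranging, λ(5.71 − 0.2504×2.31) = 0.2504, so λ = 0.2504/5.132 = 0.04879 per s.

0.049 per s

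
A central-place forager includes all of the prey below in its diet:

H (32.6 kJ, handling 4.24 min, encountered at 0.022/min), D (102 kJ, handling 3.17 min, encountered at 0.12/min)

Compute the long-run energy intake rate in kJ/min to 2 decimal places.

R = (0.022×32.6 + 0.12×102) / (1 + 0.022×4.24 + 0.12×3.17) = 12.96/1.474 = 8.792 kJ/min.

8.79 kJ/min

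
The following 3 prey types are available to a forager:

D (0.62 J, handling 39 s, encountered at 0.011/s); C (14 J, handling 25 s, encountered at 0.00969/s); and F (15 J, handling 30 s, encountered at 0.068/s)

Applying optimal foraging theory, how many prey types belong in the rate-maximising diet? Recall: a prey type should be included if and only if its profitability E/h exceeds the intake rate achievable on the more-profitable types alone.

2

Rank by E/h (J/s): C 0.56, F 0.5, D 0.0159. Include each in turn until the next type's E/h falls below the running intake rate.
Rate on top 1: 0.1092. F: 0.5 > 0.1092 → include.
Rate on top 2: 0.3521. D: 0.0159 < 0.3521 → exclude; stop.
Optimal diet: C, F — 2 of 3 types.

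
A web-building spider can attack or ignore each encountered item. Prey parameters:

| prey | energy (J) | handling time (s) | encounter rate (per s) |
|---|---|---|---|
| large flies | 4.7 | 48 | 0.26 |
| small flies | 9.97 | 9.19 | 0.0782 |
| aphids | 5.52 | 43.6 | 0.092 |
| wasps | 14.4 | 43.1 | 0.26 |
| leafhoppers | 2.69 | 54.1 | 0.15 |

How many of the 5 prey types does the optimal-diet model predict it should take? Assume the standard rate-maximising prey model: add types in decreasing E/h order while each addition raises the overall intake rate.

1

E/h in descending order: small flies 1.08, wasps 0.334, aphids 0.127, large flies 0.0979, leafhoppers 0.0497 J/s. The optimal diet is the largest prefix of this list for which every included type satisfies E_i/h_i > R on the types above it.
Rate on top 1: 0.4536. wasps: 0.334 < 0.4536 → exclude; stop.
Optimal diet: small flies — 1 of 5 types.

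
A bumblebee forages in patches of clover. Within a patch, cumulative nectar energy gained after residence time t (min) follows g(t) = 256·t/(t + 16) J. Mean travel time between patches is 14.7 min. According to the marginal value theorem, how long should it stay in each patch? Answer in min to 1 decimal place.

15.3 min

By the marginal value theorem, leave when the instantaneous gain rate g'(t) equals the habitat-wide average g(t)/(T + t).
g'(t) = 256·16/(t + 16)². Setting 256·16/(t+16)² = 256t/[(t+16)(14.7+t)] gives 16(14.7+t) = t(t+16), so t² = 16×14.7 = 235.2.
t* = √235.2 = 15.34 min.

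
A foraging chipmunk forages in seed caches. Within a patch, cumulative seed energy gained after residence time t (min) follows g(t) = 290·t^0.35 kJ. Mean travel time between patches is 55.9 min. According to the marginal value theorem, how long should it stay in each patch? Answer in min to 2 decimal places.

30.10 min

Optimal t* satisfies g'(t*) = g(t*)/(T + t*).
g'(t) = 0.35·290·t^-0.65. Setting 0.35·290·t^-0.65 = 290·t^0.35/(55.9+t) gives 0.35(55.9+t) = t, so 0.65·t = 0.35×55.9.
t* = 0.35×55.9/0.65 = 30.1 min.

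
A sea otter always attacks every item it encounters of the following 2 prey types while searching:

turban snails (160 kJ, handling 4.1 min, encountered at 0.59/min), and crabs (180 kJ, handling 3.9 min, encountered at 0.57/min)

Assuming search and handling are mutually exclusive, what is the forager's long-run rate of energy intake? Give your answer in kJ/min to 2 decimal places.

Energy encountered per unit search time: 0.59×160 + 0.57×180 = 197 kJ/min.
Handling time per unit search time: 0.59×4.1 + 0.57×3.9 = 4.642.
Rate = 197/(1 + 4.642) = 34.92 kJ/min.

34.92 kJ/min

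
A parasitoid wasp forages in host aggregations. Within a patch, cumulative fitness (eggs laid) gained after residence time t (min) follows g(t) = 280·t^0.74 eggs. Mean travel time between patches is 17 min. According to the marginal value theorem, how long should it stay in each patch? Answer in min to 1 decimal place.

Maximise g(t)/(T+t): set derivative to zero → g'(t)(T+t) = g(t).
g'(t) = 0.74·280·t^-0.26. Setting 0.74·280·t^-0.26 = 280·t^0.74/(17+t) gives 0.74(17+t) = t, so 0.26·t = 0.74×17.
t* = 0.74×17/0.26 = 48.38 min.

48.4 min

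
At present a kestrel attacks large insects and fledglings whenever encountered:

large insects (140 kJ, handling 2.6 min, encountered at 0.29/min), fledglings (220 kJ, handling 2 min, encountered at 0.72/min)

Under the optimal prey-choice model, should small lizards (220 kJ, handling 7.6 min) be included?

No

On large insects and fledglings alone, R = ΣλE/(1+Σλh) = 199/3.194 = 62.3 kJ/min.
small lizards: E/h = 220/7.6 = 28.95 kJ/min.
28.95 < 62.3, so adding small lizards would lower the average — exclude it.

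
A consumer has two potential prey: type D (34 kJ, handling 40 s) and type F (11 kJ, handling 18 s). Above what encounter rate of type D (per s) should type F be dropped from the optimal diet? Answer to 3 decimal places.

Drop type F once their profitability E₂/h₂ falls below the rate achievable on type D alone: E₂/h₂ = λE₁/(1 + λh₁).
Solve for λ: λE₁h₂ = E₂(1 + λh₁) → λ(E₁h₂ − E₂h₁) = E₂ → λ = E₂/(E₁h₂ − E₂h₁).
λ = 11/(34×18 − 11×40) = 11/172 = 0.06395 per s.

0.064 per s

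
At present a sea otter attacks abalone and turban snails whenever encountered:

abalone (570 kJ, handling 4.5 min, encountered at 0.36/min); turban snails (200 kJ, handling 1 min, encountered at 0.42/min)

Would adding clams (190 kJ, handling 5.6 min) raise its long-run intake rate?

No

Current rate: (0.36×570 + 0.42×200)/(1 + 0.36×4.5 + 0.42×1) = 95.13 kJ/min.
Profitability of clams: 190/5.6 = 33.93 kJ/min.
33.93 < 95.13, so adding clams would lower the average — exclude it.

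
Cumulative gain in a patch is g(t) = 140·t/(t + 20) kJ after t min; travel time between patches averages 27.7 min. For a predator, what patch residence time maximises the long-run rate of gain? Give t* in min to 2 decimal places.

Optimal t* satisfies g'(t*) = g(t*)/(T + t*).
g'(t) = 140·20/(t + 20)². Setting 140·20/(t+20)² = 140t/[(t+20)(27.7+t)] gives 20(27.7+t) = t(t+20), so t² = 20×27.7 = 554.
t* = √554 = 23.54 min.

23.54 min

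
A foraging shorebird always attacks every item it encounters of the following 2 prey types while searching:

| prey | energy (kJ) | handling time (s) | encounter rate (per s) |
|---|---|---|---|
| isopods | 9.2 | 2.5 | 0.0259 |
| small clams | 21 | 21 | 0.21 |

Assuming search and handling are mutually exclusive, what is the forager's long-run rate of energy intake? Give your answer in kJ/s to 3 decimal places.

0.849 kJ/s

R = Σλ_iE_i / (1 + Σλ_ih_i)
Numerator: 0.0259×9.2 + 0.21×21 = 4.648
Denominator: 1 + 0.0259×2.5 + 0.21×21 = 5.475
R = 4.648/5.475 = 0.849 kJ/s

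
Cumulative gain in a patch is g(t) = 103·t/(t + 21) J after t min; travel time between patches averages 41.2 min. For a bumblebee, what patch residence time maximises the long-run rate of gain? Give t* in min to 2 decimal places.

Maximise g(t)/(T+t): set derivative to zero → g'(t)(T+t) = g(t).
g'(t) = 103·21/(t + 21)². Setting 103·21/(t+21)² = 103t/[(t+21)(41.2+t)] gives 21(41.2+t) = t(t+21), so t² = 21×41.2 = 865.2.
t* = √865.2 = 29.41 min.

29.41 min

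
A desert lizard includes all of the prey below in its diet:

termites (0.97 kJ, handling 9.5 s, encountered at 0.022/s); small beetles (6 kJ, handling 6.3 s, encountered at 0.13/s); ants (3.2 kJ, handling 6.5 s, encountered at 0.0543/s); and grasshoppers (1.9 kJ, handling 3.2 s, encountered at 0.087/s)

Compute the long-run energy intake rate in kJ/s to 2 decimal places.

0.43 kJ/s

Energy encountered per unit search time: 0.022×0.97 + 0.13×6 + 0.0543×3.2 + 0.087×1.9 = 1.14 kJ/s.
Handling time per unit search time: 0.022×9.5 + 0.13×6.3 + 0.0543×6.5 + 0.087×3.2 = 1.659.
Rate = 1.14/(1 + 1.659) = 0.4288 kJ/s.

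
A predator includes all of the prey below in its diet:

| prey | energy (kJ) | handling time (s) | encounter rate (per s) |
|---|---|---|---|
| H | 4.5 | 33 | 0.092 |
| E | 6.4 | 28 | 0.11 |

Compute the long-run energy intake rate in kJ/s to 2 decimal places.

R = (0.092×4.5 + 0.11×6.4) / (1 + 0.092×33 + 0.11×28) = 1.118/7.116 = 0.1571 kJ/s.

0.16 kJ/s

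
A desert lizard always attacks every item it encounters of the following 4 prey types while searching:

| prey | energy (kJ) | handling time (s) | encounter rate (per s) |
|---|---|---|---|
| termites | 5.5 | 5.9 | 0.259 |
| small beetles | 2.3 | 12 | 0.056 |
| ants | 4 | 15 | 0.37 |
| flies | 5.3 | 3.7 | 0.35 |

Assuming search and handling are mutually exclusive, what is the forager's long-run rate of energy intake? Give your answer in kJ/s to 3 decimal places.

0.487 kJ/s

R = Σλ_iE_i / (1 + Σλ_ih_i)
Numerator: 0.259×5.5 + 0.056×2.3 + 0.37×4 + 0.35×5.3 = 4.888
Denominator: 1 + 0.259×5.9 + 0.056×12 + 0.37×15 + 0.35×3.7 = 10.05
R = 4.888/10.05 = 0.4866 kJ/s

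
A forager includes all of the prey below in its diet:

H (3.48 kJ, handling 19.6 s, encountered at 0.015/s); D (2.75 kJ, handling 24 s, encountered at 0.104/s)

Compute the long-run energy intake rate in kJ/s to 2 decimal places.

0.09 kJ/s

R = Σλ_iE_i / (1 + Σλ_ih_i)
Numerator: 0.015×3.48 + 0.104×2.75 = 0.3382
Denominator: 1 + 0.015×19.6 + 0.104×24 = 3.79
R = 0.3382/3.79 = 0.08923 kJ/s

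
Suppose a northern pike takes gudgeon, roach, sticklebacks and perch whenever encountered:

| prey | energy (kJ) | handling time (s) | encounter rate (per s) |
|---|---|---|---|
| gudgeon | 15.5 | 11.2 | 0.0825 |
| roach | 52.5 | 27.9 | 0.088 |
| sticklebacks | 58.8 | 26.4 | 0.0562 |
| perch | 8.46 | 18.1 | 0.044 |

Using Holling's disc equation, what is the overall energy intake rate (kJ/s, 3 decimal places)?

Energy encountered per unit search time: 0.0825×15.5 + 0.088×52.5 + 0.0562×58.8 + 0.044×8.46 = 9.576 kJ/s.
Handling time per unit search time: 0.0825×11.2 + 0.088×27.9 + 0.0562×26.4 + 0.044×18.1 = 5.659.
Rate = 9.576/(1 + 5.659) = 1.438 kJ/s.

1.438 kJ/s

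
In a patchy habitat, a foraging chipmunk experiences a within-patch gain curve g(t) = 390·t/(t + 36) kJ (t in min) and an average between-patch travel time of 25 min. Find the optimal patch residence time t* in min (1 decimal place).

Maximise g(t)/(T+t): set derivative to zero → g'(t)(T+t) = g(t).
g'(t) = 390·36/(t + 36)². Setting 390·36/(t+36)² = 390t/[(t+36)(25+t)] gives 36(25+t) = t(t+36), so t² = 36×25 = 900.
t* = √900 = 30 min.

30.0 min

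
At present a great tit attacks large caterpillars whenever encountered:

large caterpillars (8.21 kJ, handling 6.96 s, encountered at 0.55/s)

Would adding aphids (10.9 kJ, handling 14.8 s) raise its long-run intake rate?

No

Intake rate on the current diet: R = (0.55×8.21) / (1 + 0.55×6.96) = 4.516/4.828 = 0.9353 kJ/s.
Profitability of aphids: 10.9/14.8 = 0.7365 kJ/s.
Since 0.7365 < R, time spent handling aphids is better spent searching.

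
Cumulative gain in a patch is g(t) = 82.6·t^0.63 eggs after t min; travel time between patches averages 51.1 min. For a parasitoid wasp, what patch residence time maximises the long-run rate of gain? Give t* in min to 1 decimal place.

87.0 min

By the marginal value theorem, leave when the instantaneous gain rate g'(t) equals the habitat-wide average g(t)/(T + t).
g'(t) = 0.63·82.6·t^-0.37. Setting 0.63·82.6·t^-0.37 = 82.6·t^0.63/(51.1+t) gives 0.63(51.1+t) = t, so 0.37·t = 0.63×51.1.
t* = 0.63×51.1/0.37 = 87.01 min.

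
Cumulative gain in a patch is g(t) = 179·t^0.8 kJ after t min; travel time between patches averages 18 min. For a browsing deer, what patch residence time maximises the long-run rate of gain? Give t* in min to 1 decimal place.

72.0 min

Optimal t* satisfies g'(t*) = g(t*)/(T + t*).
g'(t) = 0.8·179·t^-0.2. Setting 0.8·179·t^-0.2 = 179·t^0.8/(18+t) gives 0.8(18+t) = t, so 0.20·t = 0.8×18.
t* = 0.8×18/0.20 = 72 min.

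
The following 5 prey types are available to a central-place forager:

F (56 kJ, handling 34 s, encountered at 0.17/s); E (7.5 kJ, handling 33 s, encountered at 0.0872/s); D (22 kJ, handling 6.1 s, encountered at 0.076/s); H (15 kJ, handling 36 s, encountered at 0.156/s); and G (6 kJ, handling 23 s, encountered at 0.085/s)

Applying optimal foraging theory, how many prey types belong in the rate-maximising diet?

2

E/h in descending order: D 3.61, F 1.65, H 0.417, G 0.261, E 0.227 kJ/s. The optimal diet is the largest prefix of this list for which every included type satisfies E_i/h_i > R on the types above it.
Rate on top 1: 1.142. F: 1.65 > 1.142 → include.
Rate on top 2: 1.545. H: 0.417 < 1.545 → exclude; stop.
Optimal diet: D, F — 2 of 5 types.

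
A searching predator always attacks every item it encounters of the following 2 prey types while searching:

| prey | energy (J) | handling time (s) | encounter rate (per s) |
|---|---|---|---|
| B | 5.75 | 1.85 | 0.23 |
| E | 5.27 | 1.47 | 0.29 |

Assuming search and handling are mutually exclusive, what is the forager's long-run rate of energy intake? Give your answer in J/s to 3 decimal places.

1.539 J/s

R = (0.23×5.75 + 0.29×5.27) / (1 + 0.23×1.85 + 0.29×1.47) = 2.851/1.852 = 1.539 J/s.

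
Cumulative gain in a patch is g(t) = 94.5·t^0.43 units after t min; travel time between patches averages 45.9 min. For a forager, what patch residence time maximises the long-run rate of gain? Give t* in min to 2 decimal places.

Maximise g(t)/(T+t): set derivative to zero → g'(t)(T+t) = g(t).
g'(t) = 0.43·94.5·t^-0.57. Setting 0.43·94.5·t^-0.57 = 94.5·t^0.43/(45.9+t) gives 0.43(45.9+t) = t, so 0.57·t = 0.43×45.9.
t* = 0.43×45.9/0.57 = 34.63 min.

34.63 min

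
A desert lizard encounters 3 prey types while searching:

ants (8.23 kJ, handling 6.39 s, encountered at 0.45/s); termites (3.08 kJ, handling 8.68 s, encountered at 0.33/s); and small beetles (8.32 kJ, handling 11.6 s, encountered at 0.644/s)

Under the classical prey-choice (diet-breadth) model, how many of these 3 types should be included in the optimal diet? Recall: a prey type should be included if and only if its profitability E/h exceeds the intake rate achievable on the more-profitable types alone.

Rank by E/h (kJ/s): ants 1.29, small beetles 0.717, termites 0.355. Include each in turn until the next type's E/h falls below the running intake rate.
Rate on top 1: 0.9556. small beetles: 0.717 < 0.9556 → exclude; stop.
Optimal diet: ants — 1 of 3 types.

1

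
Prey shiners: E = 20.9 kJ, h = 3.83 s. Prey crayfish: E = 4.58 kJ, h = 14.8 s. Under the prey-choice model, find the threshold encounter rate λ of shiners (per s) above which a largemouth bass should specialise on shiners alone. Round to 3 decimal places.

0.016 per s

Drop crayfish once their profitability E₂/h₂ falls below the rate achievable on shiners alone: E₂/h₂ = λE₁/(1 + λh₁).
Solve for λ: λE₁h₂ = E₂(1 + λh₁) → λ(E₁h₂ − E₂h₁) = E₂ → λ = E₂/(E₁h₂ − E₂h₁).
λ = 4.58/(20.9×14.8 − 4.58×3.83) = 4.58/291.8 = 0.0157 per s.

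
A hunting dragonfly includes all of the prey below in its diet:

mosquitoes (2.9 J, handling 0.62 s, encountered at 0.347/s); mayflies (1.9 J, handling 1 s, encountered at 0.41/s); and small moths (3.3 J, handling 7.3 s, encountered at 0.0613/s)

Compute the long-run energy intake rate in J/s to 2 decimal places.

0.96 J/s

R = Σλ_iE_i / (1 + Σλ_ih_i)
Numerator: 0.347×2.9 + 0.41×1.9 + 0.0613×3.3 = 1.988
Denominator: 1 + 0.347×0.62 + 0.41×1 + 0.0613×7.3 = 2.073
R = 1.988/2.073 = 0.959 J/s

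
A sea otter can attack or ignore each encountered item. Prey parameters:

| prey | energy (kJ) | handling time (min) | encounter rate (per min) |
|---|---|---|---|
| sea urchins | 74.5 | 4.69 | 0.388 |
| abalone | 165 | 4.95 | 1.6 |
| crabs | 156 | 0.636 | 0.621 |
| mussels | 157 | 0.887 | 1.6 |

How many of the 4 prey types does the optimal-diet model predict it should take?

2

Rank by E/h (kJ/min): crabs 245, mussels 177, abalone 33.3, sea urchins 15.9. Include each in turn until the next type's E/h falls below the running intake rate.
Rate on top 1: 69.45. mussels: 177 > 69.45 → include.
Rate on top 2: 123.7. abalone: 33.3 < 123.7 → exclude; stop.
Optimal diet: crabs, mussels — 2 of 4 types.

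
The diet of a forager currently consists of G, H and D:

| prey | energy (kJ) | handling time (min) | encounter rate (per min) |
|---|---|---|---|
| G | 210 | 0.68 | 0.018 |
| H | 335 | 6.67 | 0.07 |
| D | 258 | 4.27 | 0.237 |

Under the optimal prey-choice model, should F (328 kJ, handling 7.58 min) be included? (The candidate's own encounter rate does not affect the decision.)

Current rate: (0.018×210 + 0.07×335 + 0.237×258)/(1 + 0.018×0.68 + 0.07×6.67 + 0.237×4.27) = 35.48 kJ/min.
Profitability of F: 328/7.58 = 43.27 kJ/min.
Since 43.27 > R, including F increases the long-run rate.

Yes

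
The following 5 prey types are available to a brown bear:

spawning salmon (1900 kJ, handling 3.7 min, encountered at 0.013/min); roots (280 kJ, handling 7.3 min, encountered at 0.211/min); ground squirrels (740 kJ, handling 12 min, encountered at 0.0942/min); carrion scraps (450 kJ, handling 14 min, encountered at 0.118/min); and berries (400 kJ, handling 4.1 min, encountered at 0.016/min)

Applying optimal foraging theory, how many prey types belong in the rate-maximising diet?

E/h in descending order: spawning salmon 514, berries 97.6, ground squirrels 61.7, roots 38.4, carrion scraps 32.1 kJ/min. The optimal diet is the largest prefix of this list for which every included type satisfies E_i/h_i > R on the types above it.
Rate on top 1: 23.57. berries: 97.6 > 23.57 → include.
Rate on top 2: 27.92. ground squirrels: 61.7 > 27.92 → include.
Rate on top 3: 44.92. roots: 38.4 < 44.92 → exclude; stop.
Optimal diet: spawning salmon, berries, ground squirrels — 3 of 5 types.

3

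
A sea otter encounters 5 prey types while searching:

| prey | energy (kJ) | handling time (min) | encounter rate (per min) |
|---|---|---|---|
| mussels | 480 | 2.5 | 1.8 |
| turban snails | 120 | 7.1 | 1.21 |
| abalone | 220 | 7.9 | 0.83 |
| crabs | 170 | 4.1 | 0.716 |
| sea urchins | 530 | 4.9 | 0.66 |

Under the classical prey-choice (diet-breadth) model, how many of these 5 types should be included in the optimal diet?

Rank by E/h (kJ/min): mussels 192, sea urchins 108, crabs 41.5, abalone 27.8, turban snails 16.9. Include each in turn until the next type's E/h falls below the running intake rate.
Rate on top 1: 157.1. sea urchins: 108 < 157.1 → exclude; stop.
Optimal diet: mussels — 1 of 5 types.

1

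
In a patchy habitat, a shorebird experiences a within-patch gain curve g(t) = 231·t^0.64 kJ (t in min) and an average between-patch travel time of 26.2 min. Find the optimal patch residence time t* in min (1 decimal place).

Maximise g(t)/(T+t): set derivative to zero → g'(t)(T+t) = g(t).
g'(t) = 0.64·231·t^-0.36. Setting 0.64·231·t^-0.36 = 231·t^0.64/(26.2+t) gives 0.64(26.2+t) = t, so 0.36·t = 0.64×26.2.
t* = 0.64×26.2/0.36 = 46.58 min.

46.6 min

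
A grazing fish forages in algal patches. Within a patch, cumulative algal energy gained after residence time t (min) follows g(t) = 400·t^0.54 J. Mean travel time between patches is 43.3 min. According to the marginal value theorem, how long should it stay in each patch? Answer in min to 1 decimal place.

By the marginal value theorem, leave when the instantaneous gain rate g'(t) equals the habitat-wide average g(t)/(T + t).
g'(t) = 0.54·400·t^-0.46. Setting 0.54·400·t^-0.46 = 400·t^0.54/(43.3+t) gives 0.54(43.3+t) = t, so 0.46·t = 0.54×43.3.
t* = 0.54×43.3/0.46 = 50.83 min.

50.8 min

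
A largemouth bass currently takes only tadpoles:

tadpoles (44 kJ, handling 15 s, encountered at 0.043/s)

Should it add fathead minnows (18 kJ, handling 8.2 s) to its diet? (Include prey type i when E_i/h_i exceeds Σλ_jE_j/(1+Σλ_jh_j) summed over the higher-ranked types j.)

Current rate: (0.043×44)/(1 + 0.043×15) = 1.15 kJ/s.
Profitability of fathead minnows: 18/8.2 = 2.195 kJ/s.
Since 2.195 > R, including fathead minnows increases the long-run rate.

Yes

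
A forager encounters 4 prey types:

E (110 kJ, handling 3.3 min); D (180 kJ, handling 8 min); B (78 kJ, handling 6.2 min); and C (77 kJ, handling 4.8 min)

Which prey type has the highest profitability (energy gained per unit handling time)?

E

Profitability E/h (kJ/min): E = 110/3.3 = 33.3, D = 180/8 = 22.5, B = 78/6.2 = 12.6, C = 77/4.8 = 16.
Ranked: E > D > C > B.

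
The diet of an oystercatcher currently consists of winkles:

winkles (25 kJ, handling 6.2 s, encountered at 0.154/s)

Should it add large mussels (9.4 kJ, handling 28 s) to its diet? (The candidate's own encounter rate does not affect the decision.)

Current rate: (0.154×25)/(1 + 0.154×6.2) = 1.97 kJ/s.
Profitability of large mussels: 9.4/28 = 0.3357 kJ/s.
0.3357 < 1.97, so adding large mussels would lower the average — exclude it.

No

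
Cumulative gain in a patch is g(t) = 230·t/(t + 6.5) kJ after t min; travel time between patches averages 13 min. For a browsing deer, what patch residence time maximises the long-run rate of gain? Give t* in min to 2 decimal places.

Maximise g(t)/(T+t): set derivative to zero → g'(t)(T+t) = g(t).
g'(t) = 230·6.5/(t + 6.5)². Setting 230·6.5/(t+6.5)² = 230t/[(t+6.5)(13+t)] gives 6.5(13+t) = t(t+6.5), so t² = 6.5×13 = 84.5.
t* = √84.5 = 9.192 min.

9.19 min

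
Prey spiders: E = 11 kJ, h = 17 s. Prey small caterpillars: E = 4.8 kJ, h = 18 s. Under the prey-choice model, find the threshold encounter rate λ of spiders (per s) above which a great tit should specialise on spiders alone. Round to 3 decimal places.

The zero-one rule: include small caterpillars iff E₂/h₂ > λE₁/(1+λh₁). Equality gives the switch point.
λE₁h₂ = E₂ + λE₂h₁ ⇒ λ = E₂/(E₁h₂ − E₂h₁) = 4.8/(198 − 81.6) = 0.04124 per s.

0.041 per s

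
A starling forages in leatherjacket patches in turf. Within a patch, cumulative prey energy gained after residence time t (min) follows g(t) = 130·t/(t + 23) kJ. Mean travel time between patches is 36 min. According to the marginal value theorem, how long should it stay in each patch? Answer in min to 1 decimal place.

Optimal t* satisfies g'(t*) = g(t*)/(T + t*).
g'(t) = 130·23/(t + 23)². Setting 130·23/(t+23)² = 130t/[(t+23)(36+t)] gives 23(36+t) = t(t+23), so t² = 23×36 = 828.
t* = √828 = 28.77 min.

28.8 min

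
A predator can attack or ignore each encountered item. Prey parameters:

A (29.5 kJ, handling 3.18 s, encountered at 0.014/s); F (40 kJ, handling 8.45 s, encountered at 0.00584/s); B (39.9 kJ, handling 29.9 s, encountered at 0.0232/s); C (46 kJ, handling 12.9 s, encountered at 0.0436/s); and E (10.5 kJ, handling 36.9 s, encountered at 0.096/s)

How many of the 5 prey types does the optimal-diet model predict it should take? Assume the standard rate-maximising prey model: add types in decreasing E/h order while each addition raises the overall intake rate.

3

Profitabilities (E/h, kJ/s): A 9.28, F 4.73, C 3.57, B 1.33, E 0.285. Add prey in this order while the next type's profitability exceeds the intake rate on those already taken.
Rate on top 1: 0.3954. F: 4.73 > 0.3954 → include.
Rate on top 2: 0.5911. C: 3.57 > 0.5911 → include.
Rate on top 3: 1.601. B: 1.33 < 1.601 → exclude; stop.
Optimal diet: A, F, C — 3 of 5 types.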